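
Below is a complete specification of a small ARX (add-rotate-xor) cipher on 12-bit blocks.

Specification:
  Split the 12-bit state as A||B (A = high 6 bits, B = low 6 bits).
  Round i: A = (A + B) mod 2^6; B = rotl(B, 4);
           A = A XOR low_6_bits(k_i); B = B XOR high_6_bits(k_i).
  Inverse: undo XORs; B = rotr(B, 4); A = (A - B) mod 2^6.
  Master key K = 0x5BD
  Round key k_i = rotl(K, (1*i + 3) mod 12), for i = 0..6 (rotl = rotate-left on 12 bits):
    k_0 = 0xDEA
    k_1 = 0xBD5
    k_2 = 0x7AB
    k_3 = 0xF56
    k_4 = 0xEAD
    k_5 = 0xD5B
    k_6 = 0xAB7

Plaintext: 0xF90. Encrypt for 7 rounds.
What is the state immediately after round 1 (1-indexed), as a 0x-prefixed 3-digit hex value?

0x933

s_0 = plaintext = 0xF90
s_1 = Round(s_0, k_0) = 0x933
s_2 = Round(s_1, k_1) = 0x093
s_3 = Round(s_2, k_2) = 0xFAA
s_4 = Round(s_3, k_3) = 0xF97
s_5 = Round(s_4, k_4) = 0xE0F
s_6 = Round(s_5, k_5) = 0x706
s_7 = Round(s_6, k_6) = 0x54B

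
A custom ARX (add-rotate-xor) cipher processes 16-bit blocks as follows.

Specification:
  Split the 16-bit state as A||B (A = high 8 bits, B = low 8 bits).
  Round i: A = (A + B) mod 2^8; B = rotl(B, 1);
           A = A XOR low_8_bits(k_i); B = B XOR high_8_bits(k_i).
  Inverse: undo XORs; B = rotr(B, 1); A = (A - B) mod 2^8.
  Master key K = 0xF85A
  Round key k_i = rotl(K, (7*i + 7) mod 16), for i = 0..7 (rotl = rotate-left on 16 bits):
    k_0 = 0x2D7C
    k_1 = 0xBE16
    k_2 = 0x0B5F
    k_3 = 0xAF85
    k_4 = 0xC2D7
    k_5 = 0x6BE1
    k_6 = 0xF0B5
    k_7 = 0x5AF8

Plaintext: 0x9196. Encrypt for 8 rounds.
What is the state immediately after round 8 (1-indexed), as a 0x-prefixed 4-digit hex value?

0xCD34

s_0 = plaintext = 0x9196
s_1 = Round(s_0, k_0) = 0x5B00
s_2 = Round(s_1, k_1) = 0x4DBE
s_3 = Round(s_2, k_2) = 0x5476
s_4 = Round(s_3, k_3) = 0x4F43
s_5 = Round(s_4, k_4) = 0x4544
s_6 = Round(s_5, k_5) = 0x68E3
s_7 = Round(s_6, k_6) = 0xFE37
s_8 = Round(s_7, k_7) = 0xCD34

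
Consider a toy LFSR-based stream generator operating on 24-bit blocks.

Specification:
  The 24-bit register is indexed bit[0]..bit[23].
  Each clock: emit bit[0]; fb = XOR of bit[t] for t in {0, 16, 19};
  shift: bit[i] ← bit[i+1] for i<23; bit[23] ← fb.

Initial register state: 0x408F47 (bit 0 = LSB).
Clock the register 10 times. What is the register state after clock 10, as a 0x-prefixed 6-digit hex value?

0x7BD023

reg_0 = 0x408F47
clock 1: out=1, reg = 0xA047A3
clock 2: out=1, reg = 0xD023D1
clock 3: out=1, reg = 0xE811E8
clock 4: out=0, reg = 0xF408F4
clock 5: out=0, reg = 0x7A047A
clock 6: out=0, reg = 0xBD023D
clock 7: out=1, reg = 0xDE811E
clock 8: out=0, reg = 0xEF408F
clock 9: out=1, reg = 0xF7A047
clock 10: out=1, reg = 0x7BD023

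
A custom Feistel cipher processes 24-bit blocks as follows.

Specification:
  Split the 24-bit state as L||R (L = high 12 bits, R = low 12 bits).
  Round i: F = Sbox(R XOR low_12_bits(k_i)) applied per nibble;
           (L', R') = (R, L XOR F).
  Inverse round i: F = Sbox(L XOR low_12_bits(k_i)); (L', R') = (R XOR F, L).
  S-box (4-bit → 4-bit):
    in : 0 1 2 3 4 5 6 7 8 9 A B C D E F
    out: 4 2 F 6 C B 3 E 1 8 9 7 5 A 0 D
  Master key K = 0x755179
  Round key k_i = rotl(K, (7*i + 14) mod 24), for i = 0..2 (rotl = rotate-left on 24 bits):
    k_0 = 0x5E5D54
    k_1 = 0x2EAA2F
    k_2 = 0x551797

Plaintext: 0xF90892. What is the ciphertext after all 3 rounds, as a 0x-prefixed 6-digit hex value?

s_0 = plaintext = 0xF90892
s_1 = Round(s_0, k_0) = 0x8924C3
s_2 = Round(s_1, k_1) = 0x4C3897
s_3 = Round(s_2, k_2) = 0x897987

0x897987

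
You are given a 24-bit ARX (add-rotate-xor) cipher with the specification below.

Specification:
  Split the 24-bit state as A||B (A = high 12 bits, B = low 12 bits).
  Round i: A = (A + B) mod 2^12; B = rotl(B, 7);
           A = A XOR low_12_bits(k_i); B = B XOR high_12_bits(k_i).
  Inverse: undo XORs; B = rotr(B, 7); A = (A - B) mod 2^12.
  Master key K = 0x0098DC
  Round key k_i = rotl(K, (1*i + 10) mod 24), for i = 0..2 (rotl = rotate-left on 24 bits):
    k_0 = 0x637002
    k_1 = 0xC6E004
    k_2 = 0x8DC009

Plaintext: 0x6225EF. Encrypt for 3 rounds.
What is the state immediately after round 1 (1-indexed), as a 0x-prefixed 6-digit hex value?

s_0 = plaintext = 0x6225EF
s_1 = Round(s_0, k_0) = 0xC13198
s_2 = Round(s_1, k_1) = 0xDAF062
s_3 = Round(s_2, k_2) = 0xE189DF

0xC13198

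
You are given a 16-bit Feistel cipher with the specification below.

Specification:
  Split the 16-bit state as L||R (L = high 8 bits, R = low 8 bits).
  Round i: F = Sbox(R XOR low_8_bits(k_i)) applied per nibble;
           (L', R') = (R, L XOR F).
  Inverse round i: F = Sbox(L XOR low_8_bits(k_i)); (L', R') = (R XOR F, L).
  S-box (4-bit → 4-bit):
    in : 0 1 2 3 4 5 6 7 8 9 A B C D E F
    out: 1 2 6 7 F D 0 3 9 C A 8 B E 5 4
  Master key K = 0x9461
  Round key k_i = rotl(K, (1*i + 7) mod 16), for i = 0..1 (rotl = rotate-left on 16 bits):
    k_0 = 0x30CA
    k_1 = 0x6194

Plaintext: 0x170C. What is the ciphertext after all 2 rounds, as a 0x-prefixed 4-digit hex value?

0xA77B

s_0 = plaintext = 0x170C
s_1 = Round(s_0, k_0) = 0x0CA7
s_2 = Round(s_1, k_1) = 0xA77B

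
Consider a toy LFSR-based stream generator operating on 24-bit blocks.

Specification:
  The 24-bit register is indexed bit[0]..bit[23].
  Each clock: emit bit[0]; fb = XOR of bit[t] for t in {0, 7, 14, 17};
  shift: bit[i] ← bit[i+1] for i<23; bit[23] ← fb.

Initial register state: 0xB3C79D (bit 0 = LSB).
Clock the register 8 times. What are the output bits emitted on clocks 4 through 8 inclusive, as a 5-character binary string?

11001

reg_0 = 0xB3C79D
clock 1: out=1, reg = 0x59E3CE
clock 2: out=0, reg = 0x2CF1E7
clock 3: out=1, reg = 0x9678F3
clock 4: out=1, reg = 0x4B3C79
clock 5: out=1, reg = 0x259E3C
clock 6: out=0, reg = 0x12CF1E
clock 7: out=0, reg = 0x09678F
clock 8: out=1, reg = 0x84B3C7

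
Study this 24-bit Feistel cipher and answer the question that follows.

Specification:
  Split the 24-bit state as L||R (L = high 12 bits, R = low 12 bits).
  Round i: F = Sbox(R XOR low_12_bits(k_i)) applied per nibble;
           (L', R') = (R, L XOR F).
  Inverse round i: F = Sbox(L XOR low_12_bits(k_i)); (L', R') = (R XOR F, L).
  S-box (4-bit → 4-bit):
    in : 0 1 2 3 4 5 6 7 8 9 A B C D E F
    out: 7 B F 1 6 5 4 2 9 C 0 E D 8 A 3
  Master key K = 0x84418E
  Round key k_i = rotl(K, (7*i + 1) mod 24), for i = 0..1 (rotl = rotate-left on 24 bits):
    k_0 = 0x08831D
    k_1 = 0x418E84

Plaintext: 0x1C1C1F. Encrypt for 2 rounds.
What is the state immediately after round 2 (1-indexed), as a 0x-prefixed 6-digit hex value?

s_0 = plaintext = 0x1C1C1F
s_1 = Round(s_0, k_0) = 0xC1F2BE
s_2 = Round(s_1, k_1) = 0x2BE10F

0x2BE10F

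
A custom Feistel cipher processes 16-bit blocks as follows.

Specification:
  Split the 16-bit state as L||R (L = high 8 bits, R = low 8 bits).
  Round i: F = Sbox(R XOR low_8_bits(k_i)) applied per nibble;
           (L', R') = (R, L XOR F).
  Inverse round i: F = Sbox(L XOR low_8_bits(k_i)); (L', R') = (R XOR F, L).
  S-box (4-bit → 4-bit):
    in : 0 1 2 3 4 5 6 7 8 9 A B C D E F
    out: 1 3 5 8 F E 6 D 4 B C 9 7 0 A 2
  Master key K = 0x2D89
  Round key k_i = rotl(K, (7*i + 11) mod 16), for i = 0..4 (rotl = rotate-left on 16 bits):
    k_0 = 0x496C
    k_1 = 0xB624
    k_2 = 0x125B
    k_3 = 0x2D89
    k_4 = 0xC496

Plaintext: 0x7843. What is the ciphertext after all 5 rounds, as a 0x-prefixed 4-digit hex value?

s_0 = plaintext = 0x7843
s_1 = Round(s_0, k_0) = 0x432A
s_2 = Round(s_1, k_1) = 0x2A59
s_3 = Round(s_2, k_2) = 0x593F
s_4 = Round(s_3, k_3) = 0x3FCF
s_5 = Round(s_4, k_4) = 0xCFD4

0xCFD4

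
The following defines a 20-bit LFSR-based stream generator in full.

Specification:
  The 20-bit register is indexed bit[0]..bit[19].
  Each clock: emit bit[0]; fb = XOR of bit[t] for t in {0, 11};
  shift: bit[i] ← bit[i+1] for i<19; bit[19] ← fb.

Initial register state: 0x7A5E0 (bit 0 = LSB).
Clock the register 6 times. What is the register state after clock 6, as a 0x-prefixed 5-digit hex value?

0x51E97

reg_0 = 0x7A5E0
clock 1: out=0, reg = 0x3D2F0
clock 2: out=0, reg = 0x1E978
clock 3: out=0, reg = 0x8F4BC
clock 4: out=0, reg = 0x47A5E
clock 5: out=0, reg = 0xA3D2F
clock 6: out=1, reg = 0x51E97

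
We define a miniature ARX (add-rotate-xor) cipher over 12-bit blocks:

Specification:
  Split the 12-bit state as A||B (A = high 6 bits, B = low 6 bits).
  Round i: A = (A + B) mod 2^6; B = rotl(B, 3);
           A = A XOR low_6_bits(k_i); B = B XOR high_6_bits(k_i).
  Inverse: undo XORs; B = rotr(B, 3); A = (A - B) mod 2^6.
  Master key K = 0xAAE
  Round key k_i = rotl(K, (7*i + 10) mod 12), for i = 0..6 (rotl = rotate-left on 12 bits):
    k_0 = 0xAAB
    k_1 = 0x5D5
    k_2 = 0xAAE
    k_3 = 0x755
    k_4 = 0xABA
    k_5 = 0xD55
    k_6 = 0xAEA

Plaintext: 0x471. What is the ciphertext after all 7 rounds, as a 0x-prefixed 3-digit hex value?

0xA30

s_0 = plaintext = 0x471
s_1 = Round(s_0, k_0) = 0xA64
s_2 = Round(s_1, k_1) = 0x633
s_3 = Round(s_2, k_2) = 0x974
s_4 = Round(s_3, k_3) = 0x33B
s_5 = Round(s_4, k_4) = 0xF75
s_6 = Round(s_5, k_5) = 0x9DB
s_7 = Round(s_6, k_6) = 0xA30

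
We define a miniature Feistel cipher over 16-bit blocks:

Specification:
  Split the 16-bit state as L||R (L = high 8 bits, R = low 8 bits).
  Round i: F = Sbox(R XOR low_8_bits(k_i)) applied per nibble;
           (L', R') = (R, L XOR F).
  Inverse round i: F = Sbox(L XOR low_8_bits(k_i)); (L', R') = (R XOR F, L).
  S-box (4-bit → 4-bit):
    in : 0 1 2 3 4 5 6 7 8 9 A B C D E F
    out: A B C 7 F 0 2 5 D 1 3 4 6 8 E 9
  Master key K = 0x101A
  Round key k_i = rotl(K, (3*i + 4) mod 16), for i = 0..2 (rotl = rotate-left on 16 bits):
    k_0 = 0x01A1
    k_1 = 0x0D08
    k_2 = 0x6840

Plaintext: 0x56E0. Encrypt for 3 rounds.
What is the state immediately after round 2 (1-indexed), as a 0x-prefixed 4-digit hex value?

s_0 = plaintext = 0x56E0
s_1 = Round(s_0, k_0) = 0xE0AD
s_2 = Round(s_1, k_1) = 0xADD0
s_3 = Round(s_2, k_2) = 0xD0B7

0xADD0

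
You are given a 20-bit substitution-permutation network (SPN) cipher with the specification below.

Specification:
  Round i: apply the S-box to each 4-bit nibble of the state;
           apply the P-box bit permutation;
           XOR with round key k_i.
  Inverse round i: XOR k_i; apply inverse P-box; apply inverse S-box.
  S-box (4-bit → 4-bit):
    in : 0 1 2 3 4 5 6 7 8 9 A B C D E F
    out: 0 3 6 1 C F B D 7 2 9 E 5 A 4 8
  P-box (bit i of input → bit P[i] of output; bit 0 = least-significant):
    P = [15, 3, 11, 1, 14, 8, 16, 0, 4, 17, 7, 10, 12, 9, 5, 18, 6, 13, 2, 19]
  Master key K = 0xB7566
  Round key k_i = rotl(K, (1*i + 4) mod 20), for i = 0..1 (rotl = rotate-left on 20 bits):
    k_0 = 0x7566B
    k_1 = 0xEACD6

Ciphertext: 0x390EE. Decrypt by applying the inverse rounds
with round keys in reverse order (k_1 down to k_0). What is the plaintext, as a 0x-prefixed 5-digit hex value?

s_0 = ciphertext = 0x390EE
s_1 = InvRound(s_0, k_1) = 0xD7AE2
s_2 = InvRound(s_1, k_0) = 0xD0BF2

0xD0BF2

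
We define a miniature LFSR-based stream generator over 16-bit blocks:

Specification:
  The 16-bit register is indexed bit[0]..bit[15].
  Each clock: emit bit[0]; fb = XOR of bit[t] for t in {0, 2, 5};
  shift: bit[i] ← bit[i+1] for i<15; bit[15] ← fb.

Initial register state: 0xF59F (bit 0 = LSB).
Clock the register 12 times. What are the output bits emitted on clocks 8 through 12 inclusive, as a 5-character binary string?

11010

reg_0 = 0xF59F
clock 1: out=1, reg = 0x7ACF
clock 2: out=1, reg = 0x3D67
clock 3: out=1, reg = 0x9EB3
clock 4: out=1, reg = 0x4F59
clock 5: out=1, reg = 0xA7AC
clock 6: out=0, reg = 0x53D6
clock 7: out=0, reg = 0xA9EB
clock 8: out=1, reg = 0x54F5
clock 9: out=1, reg = 0xAA7A
clock 10: out=0, reg = 0xD53D
clock 11: out=1, reg = 0xEA9E
clock 12: out=0, reg = 0xF54F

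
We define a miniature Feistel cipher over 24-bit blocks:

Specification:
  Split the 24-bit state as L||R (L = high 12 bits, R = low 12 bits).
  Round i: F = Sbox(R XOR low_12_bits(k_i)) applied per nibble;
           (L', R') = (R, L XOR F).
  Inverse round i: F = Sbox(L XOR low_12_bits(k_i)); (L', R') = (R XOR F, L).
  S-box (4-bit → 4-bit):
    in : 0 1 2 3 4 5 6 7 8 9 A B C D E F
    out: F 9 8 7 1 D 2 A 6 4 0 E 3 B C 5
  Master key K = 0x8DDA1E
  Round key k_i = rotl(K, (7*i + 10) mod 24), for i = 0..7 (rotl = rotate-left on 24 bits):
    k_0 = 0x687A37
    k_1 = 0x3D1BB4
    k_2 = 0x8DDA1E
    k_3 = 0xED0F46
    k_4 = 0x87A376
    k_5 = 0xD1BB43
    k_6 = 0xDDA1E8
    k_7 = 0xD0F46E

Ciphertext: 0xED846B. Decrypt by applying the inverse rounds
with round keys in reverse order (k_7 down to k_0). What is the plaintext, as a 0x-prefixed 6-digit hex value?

0x5D3C86

s_0 = ciphertext = 0xED846B
s_1 = InvRound(s_0, k_7) = 0x489ED8
s_2 = InvRound(s_1, k_6) = 0x3F1489
s_3 = InvRound(s_2, k_5) = 0x2613F1
s_4 = InvRound(s_3, k_4) = 0xA6B261
s_5 = InvRound(s_4, k_3) = 0xFEAA6B
s_6 = InvRound(s_5, k_2) = 0x73AFEA
s_7 = InvRound(s_6, k_1) = 0xC8673A
s_8 = InvRound(s_7, k_0) = 0x5D3C86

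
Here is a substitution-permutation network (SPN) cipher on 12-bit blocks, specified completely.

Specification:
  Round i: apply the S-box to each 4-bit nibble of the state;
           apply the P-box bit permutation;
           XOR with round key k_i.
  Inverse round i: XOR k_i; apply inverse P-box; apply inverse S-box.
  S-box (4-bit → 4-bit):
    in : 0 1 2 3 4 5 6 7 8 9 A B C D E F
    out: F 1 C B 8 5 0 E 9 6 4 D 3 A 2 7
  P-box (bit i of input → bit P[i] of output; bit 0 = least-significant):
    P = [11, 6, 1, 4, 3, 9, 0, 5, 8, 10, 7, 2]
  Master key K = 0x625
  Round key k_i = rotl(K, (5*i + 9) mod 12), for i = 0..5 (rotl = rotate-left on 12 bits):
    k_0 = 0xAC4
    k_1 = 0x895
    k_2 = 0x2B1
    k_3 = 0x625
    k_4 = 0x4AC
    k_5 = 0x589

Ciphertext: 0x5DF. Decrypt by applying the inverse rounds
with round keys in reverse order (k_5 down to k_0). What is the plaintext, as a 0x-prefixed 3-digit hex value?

0x0FD

s_0 = ciphertext = 0x5DF
s_1 = InvRound(s_0, k_5) = 0x467
s_2 = InvRound(s_1, k_4) = 0xA59
s_3 = InvRound(s_2, k_3) = 0xD83
s_4 = InvRound(s_3, k_2) = 0xCDB
s_5 = InvRound(s_4, k_1) = 0xD19
s_6 = InvRound(s_5, k_0) = 0x0FD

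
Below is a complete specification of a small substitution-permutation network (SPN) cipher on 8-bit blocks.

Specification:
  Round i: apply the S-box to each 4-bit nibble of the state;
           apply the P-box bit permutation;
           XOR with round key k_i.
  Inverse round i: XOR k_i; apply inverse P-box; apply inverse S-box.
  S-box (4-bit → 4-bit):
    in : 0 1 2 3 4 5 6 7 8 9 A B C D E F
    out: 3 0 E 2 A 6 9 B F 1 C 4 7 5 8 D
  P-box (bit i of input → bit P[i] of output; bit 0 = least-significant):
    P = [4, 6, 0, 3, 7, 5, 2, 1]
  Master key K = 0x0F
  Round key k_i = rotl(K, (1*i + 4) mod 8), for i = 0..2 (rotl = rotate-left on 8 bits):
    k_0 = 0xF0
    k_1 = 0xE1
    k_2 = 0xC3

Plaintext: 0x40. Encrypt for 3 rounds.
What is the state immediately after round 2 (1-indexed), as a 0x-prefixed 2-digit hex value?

s_0 = plaintext = 0x40
s_1 = Round(s_0, k_0) = 0x82
s_2 = Round(s_1, k_1) = 0x0E
s_3 = Round(s_2, k_2) = 0x6B

0x0E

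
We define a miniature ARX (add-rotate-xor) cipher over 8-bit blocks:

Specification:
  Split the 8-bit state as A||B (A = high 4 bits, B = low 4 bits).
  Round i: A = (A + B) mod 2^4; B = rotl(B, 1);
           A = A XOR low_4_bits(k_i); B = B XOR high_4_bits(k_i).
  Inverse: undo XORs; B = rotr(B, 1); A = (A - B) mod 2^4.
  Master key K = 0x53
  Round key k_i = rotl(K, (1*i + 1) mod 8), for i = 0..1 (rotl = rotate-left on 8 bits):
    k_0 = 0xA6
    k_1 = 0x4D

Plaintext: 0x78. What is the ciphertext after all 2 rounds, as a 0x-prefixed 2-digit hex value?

0x93

s_0 = plaintext = 0x78
s_1 = Round(s_0, k_0) = 0x9B
s_2 = Round(s_1, k_1) = 0x93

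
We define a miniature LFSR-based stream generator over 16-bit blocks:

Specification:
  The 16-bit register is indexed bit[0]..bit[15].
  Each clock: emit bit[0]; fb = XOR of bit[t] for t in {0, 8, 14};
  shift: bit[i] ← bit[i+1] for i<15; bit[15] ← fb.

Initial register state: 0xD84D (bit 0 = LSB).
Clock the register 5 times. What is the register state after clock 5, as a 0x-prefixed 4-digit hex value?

0x76C2

reg_0 = 0xD84D
clock 1: out=1, reg = 0x6C26
clock 2: out=0, reg = 0xB613
clock 3: out=1, reg = 0xDB09
clock 4: out=1, reg = 0xED84
clock 5: out=0, reg = 0x76C2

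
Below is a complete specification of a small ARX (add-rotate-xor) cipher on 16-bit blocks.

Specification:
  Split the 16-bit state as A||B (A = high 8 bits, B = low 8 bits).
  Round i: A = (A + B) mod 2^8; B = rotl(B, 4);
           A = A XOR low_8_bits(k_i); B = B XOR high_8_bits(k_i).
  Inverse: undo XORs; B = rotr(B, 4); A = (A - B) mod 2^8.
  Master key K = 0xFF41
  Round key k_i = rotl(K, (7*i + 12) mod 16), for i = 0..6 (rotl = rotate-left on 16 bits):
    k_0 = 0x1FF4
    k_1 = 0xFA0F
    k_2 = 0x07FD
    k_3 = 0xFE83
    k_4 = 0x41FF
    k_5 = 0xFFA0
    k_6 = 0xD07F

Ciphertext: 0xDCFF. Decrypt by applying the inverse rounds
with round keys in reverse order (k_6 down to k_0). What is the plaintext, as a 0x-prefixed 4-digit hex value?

s_0 = ciphertext = 0xDCFF
s_1 = InvRound(s_0, k_6) = 0xB1F2
s_2 = InvRound(s_1, k_5) = 0x41D0
s_3 = InvRound(s_2, k_4) = 0xA519
s_4 = InvRound(s_3, k_3) = 0xA87E
s_5 = InvRound(s_4, k_2) = 0xBE97
s_6 = InvRound(s_5, k_1) = 0xDBD6
s_7 = InvRound(s_6, k_0) = 0x939C

0x939C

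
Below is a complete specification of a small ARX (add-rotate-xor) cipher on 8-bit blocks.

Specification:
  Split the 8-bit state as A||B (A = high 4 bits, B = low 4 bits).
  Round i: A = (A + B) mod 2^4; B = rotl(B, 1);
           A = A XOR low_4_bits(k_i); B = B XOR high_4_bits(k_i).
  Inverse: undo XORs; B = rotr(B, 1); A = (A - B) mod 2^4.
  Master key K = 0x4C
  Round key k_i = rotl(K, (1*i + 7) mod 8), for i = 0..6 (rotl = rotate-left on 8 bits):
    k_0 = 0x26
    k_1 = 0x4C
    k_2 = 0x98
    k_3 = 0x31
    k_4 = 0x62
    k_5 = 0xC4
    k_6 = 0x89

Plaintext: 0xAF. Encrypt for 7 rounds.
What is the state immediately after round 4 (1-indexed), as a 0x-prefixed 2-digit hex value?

0xCF

s_0 = plaintext = 0xAF
s_1 = Round(s_0, k_0) = 0xFD
s_2 = Round(s_1, k_1) = 0x0F
s_3 = Round(s_2, k_2) = 0x76
s_4 = Round(s_3, k_3) = 0xCF
s_5 = Round(s_4, k_4) = 0x99
s_6 = Round(s_5, k_5) = 0x6F
s_7 = Round(s_6, k_6) = 0xC7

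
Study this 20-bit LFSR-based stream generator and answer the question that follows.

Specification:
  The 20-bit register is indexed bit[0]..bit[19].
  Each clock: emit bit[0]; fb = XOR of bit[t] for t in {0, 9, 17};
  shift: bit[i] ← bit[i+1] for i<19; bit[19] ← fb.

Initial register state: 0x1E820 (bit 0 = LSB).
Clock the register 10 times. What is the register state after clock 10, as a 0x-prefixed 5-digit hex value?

reg_0 = 0x1E820
clock 1: out=0, reg = 0x0F410
clock 2: out=0, reg = 0x07A08
clock 3: out=0, reg = 0x83D04
clock 4: out=0, reg = 0x41E82
clock 5: out=0, reg = 0xA0F41
clock 6: out=1, reg = 0xD07A0
clock 7: out=0, reg = 0xE83D0
clock 8: out=0, reg = 0x741E8
clock 9: out=0, reg = 0xBA0F4
clock 10: out=0, reg = 0xDD07A

0xDD07A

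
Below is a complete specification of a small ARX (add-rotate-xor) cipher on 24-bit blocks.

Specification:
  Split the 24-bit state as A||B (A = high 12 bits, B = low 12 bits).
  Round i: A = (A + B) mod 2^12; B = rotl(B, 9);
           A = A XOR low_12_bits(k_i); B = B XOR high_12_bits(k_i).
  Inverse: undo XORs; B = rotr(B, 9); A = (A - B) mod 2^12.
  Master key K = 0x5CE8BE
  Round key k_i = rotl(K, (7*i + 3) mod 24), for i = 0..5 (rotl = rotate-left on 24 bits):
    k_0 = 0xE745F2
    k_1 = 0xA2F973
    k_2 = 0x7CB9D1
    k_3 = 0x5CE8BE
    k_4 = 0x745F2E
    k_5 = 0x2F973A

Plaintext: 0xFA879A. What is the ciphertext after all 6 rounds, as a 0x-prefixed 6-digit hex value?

0x3670A2

s_0 = plaintext = 0xFA879A
s_1 = Round(s_0, k_0) = 0x2B0A87
s_2 = Round(s_1, k_1) = 0x44457F
s_3 = Round(s_2, k_2) = 0x012964
s_4 = Round(s_3, k_3) = 0x1C8CE2
s_5 = Round(s_4, k_4) = 0x1842D9
s_6 = Round(s_5, k_5) = 0x3670A2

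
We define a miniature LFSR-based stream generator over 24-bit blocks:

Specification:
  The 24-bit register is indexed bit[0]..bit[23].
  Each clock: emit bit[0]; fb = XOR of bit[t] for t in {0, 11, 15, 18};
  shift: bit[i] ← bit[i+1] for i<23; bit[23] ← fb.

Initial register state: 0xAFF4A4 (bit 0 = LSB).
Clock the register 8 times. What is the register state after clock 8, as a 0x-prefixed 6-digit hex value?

0xAEAFF4

reg_0 = 0xAFF4A4
clock 1: out=0, reg = 0x57FA52
clock 2: out=0, reg = 0xABFD29
clock 3: out=1, reg = 0xD5FE94
clock 4: out=0, reg = 0xEAFF4A
clock 5: out=0, reg = 0x757FA5
clock 6: out=1, reg = 0xBABFD2
clock 7: out=0, reg = 0x5D5FE9
clock 8: out=1, reg = 0xAEAFF4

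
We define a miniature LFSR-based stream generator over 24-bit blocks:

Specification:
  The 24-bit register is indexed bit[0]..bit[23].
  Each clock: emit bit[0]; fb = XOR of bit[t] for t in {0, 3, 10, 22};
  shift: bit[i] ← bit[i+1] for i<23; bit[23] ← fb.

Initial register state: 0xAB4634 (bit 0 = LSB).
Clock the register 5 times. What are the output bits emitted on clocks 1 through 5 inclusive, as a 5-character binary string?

reg_0 = 0xAB4634
clock 1: out=0, reg = 0xD5A31A
clock 2: out=0, reg = 0x6AD18D
clock 3: out=1, reg = 0xB568C6
clock 4: out=0, reg = 0x5AB463
clock 5: out=1, reg = 0xAD5A31

00101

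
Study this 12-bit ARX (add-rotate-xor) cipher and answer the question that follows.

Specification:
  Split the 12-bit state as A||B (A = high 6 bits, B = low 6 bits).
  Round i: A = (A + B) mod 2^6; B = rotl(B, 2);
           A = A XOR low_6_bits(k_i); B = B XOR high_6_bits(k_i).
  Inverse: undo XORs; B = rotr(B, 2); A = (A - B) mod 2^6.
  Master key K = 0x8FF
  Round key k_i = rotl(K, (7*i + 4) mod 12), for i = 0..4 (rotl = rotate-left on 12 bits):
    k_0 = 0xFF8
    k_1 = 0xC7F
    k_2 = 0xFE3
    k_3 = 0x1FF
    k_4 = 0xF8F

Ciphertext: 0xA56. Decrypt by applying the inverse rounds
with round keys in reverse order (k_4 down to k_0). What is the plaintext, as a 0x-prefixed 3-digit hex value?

0xF54

s_0 = ciphertext = 0xA56
s_1 = InvRound(s_0, k_4) = 0x70A
s_2 = InvRound(s_1, k_3) = 0x413
s_3 = InvRound(s_2, k_2) = 0xA0B
s_4 = InvRound(s_3, k_1) = 0xA6E
s_5 = InvRound(s_4, k_0) = 0xF54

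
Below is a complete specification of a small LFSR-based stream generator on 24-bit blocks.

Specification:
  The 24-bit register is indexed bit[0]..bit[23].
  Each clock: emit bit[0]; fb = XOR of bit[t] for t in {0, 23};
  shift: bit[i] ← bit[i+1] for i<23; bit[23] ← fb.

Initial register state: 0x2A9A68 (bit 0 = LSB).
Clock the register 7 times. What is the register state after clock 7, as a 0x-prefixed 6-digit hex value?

reg_0 = 0x2A9A68
clock 1: out=0, reg = 0x154D34
clock 2: out=0, reg = 0x0AA69A
clock 3: out=0, reg = 0x05534D
clock 4: out=1, reg = 0x82A9A6
clock 5: out=0, reg = 0xC154D3
clock 6: out=1, reg = 0x60AA69
clock 7: out=1, reg = 0xB05534

0xB05534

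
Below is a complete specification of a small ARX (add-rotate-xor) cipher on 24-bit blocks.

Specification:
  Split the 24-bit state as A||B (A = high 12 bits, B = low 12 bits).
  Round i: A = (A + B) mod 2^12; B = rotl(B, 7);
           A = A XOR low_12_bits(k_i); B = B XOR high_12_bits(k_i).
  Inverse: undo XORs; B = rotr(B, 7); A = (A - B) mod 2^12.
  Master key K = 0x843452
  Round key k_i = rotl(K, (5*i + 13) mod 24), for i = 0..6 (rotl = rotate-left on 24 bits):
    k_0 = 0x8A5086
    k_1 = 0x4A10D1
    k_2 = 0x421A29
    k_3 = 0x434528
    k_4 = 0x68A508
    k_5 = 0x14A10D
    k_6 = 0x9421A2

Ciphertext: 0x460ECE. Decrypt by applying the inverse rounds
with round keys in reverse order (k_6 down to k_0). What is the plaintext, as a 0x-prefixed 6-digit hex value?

0x8F3887

s_0 = ciphertext = 0x460ECE
s_1 = InvRound(s_0, k_6) = 0x43318F
s_2 = InvRound(s_1, k_5) = 0xC9D8A1
s_3 = InvRound(s_2, k_4) = 0x41957C
s_4 = InvRound(s_3, k_3) = 0x82F902
s_5 = InvRound(s_4, k_2) = 0xD8C47A
s_6 = InvRound(s_5, k_1) = 0x1FCB61
s_7 = InvRound(s_6, k_0) = 0x8F3887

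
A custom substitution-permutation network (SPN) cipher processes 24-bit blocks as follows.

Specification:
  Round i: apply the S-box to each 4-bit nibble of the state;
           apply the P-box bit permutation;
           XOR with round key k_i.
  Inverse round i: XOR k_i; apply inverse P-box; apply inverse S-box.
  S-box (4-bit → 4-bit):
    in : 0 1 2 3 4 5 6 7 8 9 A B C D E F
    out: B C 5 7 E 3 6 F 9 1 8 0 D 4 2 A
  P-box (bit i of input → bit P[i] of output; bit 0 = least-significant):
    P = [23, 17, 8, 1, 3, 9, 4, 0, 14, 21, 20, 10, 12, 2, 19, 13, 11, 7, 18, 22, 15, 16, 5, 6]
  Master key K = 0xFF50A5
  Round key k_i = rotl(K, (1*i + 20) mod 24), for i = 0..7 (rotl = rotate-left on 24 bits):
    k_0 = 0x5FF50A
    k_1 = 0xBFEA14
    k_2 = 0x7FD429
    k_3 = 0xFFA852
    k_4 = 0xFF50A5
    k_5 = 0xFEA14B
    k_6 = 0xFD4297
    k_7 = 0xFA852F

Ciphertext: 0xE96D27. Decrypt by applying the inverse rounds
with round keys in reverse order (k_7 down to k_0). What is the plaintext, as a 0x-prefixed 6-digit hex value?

s_0 = ciphertext = 0xE96D27
s_1 = InvRound(s_0, k_7) = 0x59A29E
s_2 = InvRound(s_1, k_6) = 0x9DA589
s_3 = InvRound(s_2, k_5) = 0xFFBFBF
s_4 = InvRound(s_3, k_4) = 0x99A831
s_5 = InvRound(s_4, k_3) = 0x11BEAF
s_6 = InvRound(s_5, k_2) = 0xB745EF
s_7 = InvRound(s_6, k_1) = 0xC51A71
s_8 = InvRound(s_7, k_0) = 0xC91C77

0xC91C77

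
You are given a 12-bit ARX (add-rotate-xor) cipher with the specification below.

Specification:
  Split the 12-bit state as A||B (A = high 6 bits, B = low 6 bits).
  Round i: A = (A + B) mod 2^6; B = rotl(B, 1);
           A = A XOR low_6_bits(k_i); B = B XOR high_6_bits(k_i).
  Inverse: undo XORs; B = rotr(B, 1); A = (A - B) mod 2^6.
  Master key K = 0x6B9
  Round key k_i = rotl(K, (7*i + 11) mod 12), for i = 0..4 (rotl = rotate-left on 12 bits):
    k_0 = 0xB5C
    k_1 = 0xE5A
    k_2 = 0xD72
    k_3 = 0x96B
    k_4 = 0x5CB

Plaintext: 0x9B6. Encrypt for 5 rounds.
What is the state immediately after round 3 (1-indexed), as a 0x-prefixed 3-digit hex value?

0x846

s_0 = plaintext = 0x9B6
s_1 = Round(s_0, k_0) = 0x000
s_2 = Round(s_1, k_1) = 0x6B9
s_3 = Round(s_2, k_2) = 0x846
s_4 = Round(s_3, k_3) = 0x329
s_5 = Round(s_4, k_4) = 0xF84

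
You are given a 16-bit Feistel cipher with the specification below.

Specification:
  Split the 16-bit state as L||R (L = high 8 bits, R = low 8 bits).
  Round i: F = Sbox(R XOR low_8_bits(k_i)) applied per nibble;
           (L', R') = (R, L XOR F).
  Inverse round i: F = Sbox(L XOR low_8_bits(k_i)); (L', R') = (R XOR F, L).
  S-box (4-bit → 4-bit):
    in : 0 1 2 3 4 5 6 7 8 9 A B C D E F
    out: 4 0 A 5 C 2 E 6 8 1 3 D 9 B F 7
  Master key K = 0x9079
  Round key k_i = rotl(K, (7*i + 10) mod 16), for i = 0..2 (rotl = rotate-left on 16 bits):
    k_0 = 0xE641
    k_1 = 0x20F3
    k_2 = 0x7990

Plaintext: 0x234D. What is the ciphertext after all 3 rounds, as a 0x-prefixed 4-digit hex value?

0x5CF3

s_0 = plaintext = 0x234D
s_1 = Round(s_0, k_0) = 0x4D6A
s_2 = Round(s_1, k_1) = 0x6A5C
s_3 = Round(s_2, k_2) = 0x5CF3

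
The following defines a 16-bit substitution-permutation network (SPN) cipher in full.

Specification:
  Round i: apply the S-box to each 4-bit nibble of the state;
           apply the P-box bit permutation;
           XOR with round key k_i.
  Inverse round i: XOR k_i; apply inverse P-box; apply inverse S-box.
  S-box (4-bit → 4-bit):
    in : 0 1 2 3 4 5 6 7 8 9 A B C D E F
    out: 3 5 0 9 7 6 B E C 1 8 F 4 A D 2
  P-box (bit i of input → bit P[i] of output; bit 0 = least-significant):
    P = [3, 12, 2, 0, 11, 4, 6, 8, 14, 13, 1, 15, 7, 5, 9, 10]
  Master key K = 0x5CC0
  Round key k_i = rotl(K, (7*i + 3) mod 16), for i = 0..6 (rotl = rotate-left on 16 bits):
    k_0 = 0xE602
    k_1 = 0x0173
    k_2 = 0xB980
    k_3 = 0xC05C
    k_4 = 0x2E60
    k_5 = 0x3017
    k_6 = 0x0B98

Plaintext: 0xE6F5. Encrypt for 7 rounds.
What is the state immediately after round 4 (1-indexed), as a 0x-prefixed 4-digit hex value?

0xEB25

s_0 = plaintext = 0xE6F5
s_1 = Round(s_0, k_0) = 0x1096
s_2 = Round(s_1, k_1) = 0x7BFA
s_3 = Round(s_2, k_2) = 0x5FB3
s_4 = Round(s_3, k_3) = 0xEB25
s_5 = Round(s_4, k_4) = 0xD8E6
s_6 = Round(s_5, k_5) = 0xAD7C
s_7 = Round(s_6, k_6) = 0xAECC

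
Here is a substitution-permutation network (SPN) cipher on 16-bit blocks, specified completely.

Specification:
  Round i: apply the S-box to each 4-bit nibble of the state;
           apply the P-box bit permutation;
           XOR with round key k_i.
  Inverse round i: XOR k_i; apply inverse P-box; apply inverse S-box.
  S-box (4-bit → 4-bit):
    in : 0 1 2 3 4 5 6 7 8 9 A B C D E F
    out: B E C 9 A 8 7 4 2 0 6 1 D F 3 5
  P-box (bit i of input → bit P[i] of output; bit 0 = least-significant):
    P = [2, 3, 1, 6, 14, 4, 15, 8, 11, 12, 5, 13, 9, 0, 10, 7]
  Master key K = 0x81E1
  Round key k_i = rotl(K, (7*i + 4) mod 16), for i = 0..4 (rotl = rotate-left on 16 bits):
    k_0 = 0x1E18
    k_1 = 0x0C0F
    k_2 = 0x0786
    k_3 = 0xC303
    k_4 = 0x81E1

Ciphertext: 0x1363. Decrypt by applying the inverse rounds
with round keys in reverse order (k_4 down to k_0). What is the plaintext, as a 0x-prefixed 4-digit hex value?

s_0 = ciphertext = 0x1363
s_1 = InvRound(s_0, k_4) = 0x3877
s_2 = InvRound(s_1, k_3) = 0xBDD3
s_3 = InvRound(s_2, k_2) = 0xE0A3
s_4 = InvRound(s_3, k_1) = 0x2CFE
s_5 = InvRound(s_4, k_0) = 0x319C

0x319C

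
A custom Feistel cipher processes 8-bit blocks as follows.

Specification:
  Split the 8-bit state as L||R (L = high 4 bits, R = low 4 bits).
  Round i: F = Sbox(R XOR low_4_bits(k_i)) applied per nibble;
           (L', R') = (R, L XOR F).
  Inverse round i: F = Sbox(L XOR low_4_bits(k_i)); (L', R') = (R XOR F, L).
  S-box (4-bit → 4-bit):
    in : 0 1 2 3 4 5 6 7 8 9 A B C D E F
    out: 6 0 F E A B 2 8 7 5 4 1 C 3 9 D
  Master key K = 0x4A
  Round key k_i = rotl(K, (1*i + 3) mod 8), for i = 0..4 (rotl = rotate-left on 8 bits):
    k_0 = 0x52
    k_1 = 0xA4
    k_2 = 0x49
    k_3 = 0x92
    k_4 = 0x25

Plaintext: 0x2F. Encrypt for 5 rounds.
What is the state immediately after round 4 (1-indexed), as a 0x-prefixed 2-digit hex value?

s_0 = plaintext = 0x2F
s_1 = Round(s_0, k_0) = 0xF1
s_2 = Round(s_1, k_1) = 0x14
s_3 = Round(s_2, k_2) = 0x42
s_4 = Round(s_3, k_3) = 0x22
s_5 = Round(s_4, k_4) = 0x2A

0x22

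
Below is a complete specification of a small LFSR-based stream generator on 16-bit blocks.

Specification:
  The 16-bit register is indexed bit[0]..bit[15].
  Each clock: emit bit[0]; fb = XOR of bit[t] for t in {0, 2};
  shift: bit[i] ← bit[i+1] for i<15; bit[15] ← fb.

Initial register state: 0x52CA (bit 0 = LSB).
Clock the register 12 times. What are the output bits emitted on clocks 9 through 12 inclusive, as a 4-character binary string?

reg_0 = 0x52CA
clock 1: out=0, reg = 0x2965
clock 2: out=1, reg = 0x14B2
clock 3: out=0, reg = 0x0A59
clock 4: out=1, reg = 0x852C
clock 5: out=0, reg = 0xC296
clock 6: out=0, reg = 0xE14B
clock 7: out=1, reg = 0xF0A5
clock 8: out=1, reg = 0x7852
clock 9: out=0, reg = 0x3C29
clock 10: out=1, reg = 0x9E14
clock 11: out=0, reg = 0xCF0A
clock 12: out=0, reg = 0x6785

0100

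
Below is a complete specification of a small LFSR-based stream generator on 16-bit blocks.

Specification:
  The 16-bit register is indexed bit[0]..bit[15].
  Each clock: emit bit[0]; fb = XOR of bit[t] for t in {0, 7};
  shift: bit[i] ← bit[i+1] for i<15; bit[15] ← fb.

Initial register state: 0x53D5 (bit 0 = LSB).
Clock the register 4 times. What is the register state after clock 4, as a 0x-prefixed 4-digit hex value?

reg_0 = 0x53D5
clock 1: out=1, reg = 0x29EA
clock 2: out=0, reg = 0x94F5
clock 3: out=1, reg = 0x4A7A
clock 4: out=0, reg = 0x253D

0x253D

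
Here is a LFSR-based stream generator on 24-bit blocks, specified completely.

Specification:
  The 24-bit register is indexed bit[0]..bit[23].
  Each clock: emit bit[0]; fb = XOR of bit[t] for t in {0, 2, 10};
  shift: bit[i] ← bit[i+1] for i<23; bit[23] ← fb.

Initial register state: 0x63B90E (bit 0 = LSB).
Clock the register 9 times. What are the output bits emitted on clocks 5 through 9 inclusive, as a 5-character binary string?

reg_0 = 0x63B90E
clock 1: out=0, reg = 0xB1DC87
clock 2: out=1, reg = 0xD8EE43
clock 3: out=1, reg = 0x6C7721
clock 4: out=1, reg = 0x363B90
clock 5: out=0, reg = 0x1B1DC8
clock 6: out=0, reg = 0x8D8EE4
clock 7: out=0, reg = 0x46C772
clock 8: out=0, reg = 0xA363B9
clock 9: out=1, reg = 0xD1B1DC

00001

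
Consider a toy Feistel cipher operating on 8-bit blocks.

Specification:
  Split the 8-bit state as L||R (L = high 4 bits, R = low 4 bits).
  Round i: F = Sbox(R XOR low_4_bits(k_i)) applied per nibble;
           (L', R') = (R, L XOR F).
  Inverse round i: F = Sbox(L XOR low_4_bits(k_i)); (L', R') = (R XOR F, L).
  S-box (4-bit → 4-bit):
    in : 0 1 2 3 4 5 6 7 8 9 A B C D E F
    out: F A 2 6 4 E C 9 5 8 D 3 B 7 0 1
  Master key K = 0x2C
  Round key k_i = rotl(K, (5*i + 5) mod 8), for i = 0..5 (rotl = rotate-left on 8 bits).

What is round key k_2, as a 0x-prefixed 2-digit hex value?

0x16

K = 0x2C
k_0 = rotl(K, (5*0+5) mod 8) = rotl(K, 5) = 0x85
k_1 = rotl(K, (5*1+5) mod 8) = rotl(K, 2) = 0xB0
k_2 = rotl(K, (5*2+5) mod 8) = rotl(K, 7) = 0x16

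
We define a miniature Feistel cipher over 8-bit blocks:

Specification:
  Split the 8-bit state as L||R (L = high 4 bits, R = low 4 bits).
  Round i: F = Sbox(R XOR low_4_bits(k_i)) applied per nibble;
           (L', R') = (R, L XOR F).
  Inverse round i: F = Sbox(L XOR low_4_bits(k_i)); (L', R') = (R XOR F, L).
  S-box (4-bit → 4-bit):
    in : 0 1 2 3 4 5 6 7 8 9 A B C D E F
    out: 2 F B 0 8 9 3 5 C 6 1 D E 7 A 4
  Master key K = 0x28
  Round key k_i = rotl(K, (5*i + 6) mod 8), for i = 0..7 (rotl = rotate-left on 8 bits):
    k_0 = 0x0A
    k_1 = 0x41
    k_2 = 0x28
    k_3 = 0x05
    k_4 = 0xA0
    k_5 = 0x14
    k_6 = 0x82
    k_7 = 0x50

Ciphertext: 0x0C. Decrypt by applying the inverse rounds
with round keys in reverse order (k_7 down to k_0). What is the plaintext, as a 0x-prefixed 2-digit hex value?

s_0 = ciphertext = 0x0C
s_1 = InvRound(s_0, k_7) = 0xE0
s_2 = InvRound(s_1, k_6) = 0xEE
s_3 = InvRound(s_2, k_5) = 0xFE
s_4 = InvRound(s_3, k_4) = 0xAF
s_5 = InvRound(s_4, k_3) = 0xBA
s_6 = InvRound(s_5, k_2) = 0xAB
s_7 = InvRound(s_6, k_1) = 0x6A
s_8 = InvRound(s_7, k_0) = 0x46

0x46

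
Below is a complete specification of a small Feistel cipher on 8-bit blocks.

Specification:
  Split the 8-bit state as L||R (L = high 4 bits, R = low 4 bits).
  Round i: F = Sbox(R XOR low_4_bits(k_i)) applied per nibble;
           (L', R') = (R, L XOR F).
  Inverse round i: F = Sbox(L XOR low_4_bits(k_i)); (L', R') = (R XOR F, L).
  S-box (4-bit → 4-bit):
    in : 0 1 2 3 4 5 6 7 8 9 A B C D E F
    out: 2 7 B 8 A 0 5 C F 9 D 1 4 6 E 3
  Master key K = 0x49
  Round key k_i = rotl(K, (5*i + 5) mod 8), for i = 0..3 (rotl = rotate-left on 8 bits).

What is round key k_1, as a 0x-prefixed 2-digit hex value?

K = 0x49
k_0 = rotl(K, (5*0+5) mod 8) = rotl(K, 5) = 0x29
k_1 = rotl(K, (5*1+5) mod 8) = rotl(K, 2) = 0x25

0x25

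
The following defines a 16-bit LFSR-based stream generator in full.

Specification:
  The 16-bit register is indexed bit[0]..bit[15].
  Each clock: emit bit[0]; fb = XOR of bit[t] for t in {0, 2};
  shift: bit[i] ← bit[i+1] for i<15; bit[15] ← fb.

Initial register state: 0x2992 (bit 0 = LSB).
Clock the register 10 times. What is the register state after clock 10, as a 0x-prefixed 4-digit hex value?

0xFD8A

reg_0 = 0x2992
clock 1: out=0, reg = 0x14C9
clock 2: out=1, reg = 0x8A64
clock 3: out=0, reg = 0xC532
clock 4: out=0, reg = 0x6299
clock 5: out=1, reg = 0xB14C
clock 6: out=0, reg = 0xD8A6
clock 7: out=0, reg = 0xEC53
clock 8: out=1, reg = 0xF629
clock 9: out=1, reg = 0xFB14
clock 10: out=0, reg = 0xFD8A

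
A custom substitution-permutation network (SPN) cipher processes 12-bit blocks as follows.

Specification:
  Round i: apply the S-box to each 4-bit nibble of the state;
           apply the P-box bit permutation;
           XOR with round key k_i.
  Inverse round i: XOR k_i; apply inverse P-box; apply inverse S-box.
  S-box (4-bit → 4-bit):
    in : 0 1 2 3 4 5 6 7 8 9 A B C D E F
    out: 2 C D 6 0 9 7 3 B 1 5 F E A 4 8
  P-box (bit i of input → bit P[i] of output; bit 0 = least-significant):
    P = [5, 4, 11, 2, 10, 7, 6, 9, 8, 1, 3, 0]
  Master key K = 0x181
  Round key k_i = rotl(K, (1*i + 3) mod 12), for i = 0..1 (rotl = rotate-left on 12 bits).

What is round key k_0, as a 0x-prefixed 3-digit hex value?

0xC08

K = 0x181
k_0 = rotl(K, (1*0+3) mod 12) = rotl(K, 3) = 0xC08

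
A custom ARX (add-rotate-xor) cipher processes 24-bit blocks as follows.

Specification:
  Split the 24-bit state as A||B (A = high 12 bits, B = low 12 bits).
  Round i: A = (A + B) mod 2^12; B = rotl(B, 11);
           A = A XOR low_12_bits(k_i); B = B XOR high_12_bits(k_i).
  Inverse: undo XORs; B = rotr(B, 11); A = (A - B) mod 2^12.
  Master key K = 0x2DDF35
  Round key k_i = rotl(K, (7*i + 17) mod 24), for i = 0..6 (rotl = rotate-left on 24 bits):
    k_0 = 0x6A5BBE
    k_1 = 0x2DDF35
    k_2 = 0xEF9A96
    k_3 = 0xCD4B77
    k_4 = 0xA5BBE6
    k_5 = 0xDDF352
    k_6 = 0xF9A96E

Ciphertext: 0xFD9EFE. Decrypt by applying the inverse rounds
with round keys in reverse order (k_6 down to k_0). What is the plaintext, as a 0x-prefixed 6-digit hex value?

s_0 = ciphertext = 0xFD9EFE
s_1 = InvRound(s_0, k_6) = 0x3EF2C8
s_2 = InvRound(s_1, k_5) = 0x28EE2F
s_3 = InvRound(s_2, k_4) = 0x0808E8
s_4 = InvRound(s_3, k_3) = 0x37F878
s_5 = InvRound(s_4, k_2) = 0xCE7D02
s_6 = InvRound(s_5, k_1) = 0x413FBF
s_7 = InvRound(s_6, k_0) = 0xD78235

0xD78235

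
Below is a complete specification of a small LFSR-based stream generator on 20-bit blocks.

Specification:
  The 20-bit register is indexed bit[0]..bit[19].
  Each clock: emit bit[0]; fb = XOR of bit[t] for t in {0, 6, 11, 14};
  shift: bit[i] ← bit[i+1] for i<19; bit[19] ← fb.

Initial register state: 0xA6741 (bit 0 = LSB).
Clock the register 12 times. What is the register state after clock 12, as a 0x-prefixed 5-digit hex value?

reg_0 = 0xA6741
clock 1: out=1, reg = 0xD33A0
clock 2: out=0, reg = 0x699D0
clock 3: out=0, reg = 0x34CE8
clock 4: out=0, reg = 0x9A674
clock 5: out=0, reg = 0xCD33A
clock 6: out=0, reg = 0xE699D
clock 7: out=1, reg = 0xF34CE
clock 8: out=0, reg = 0xF9A67
clock 9: out=1, reg = 0xFCD33
clock 10: out=1, reg = 0xFE699
clock 11: out=1, reg = 0x7F34C
clock 12: out=0, reg = 0x3F9A6

0x3F9A6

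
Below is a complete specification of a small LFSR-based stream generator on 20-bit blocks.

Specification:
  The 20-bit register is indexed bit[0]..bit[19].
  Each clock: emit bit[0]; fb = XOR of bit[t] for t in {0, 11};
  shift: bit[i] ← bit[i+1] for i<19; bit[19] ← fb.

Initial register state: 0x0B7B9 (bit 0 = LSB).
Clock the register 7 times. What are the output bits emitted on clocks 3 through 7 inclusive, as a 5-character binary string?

reg_0 = 0x0B7B9
clock 1: out=1, reg = 0x85BDC
clock 2: out=0, reg = 0xC2DEE
clock 3: out=0, reg = 0xE16F7
clock 4: out=1, reg = 0xF0B7B
clock 5: out=1, reg = 0x785BD
clock 6: out=1, reg = 0xBC2DE
clock 7: out=0, reg = 0x5E16F

01110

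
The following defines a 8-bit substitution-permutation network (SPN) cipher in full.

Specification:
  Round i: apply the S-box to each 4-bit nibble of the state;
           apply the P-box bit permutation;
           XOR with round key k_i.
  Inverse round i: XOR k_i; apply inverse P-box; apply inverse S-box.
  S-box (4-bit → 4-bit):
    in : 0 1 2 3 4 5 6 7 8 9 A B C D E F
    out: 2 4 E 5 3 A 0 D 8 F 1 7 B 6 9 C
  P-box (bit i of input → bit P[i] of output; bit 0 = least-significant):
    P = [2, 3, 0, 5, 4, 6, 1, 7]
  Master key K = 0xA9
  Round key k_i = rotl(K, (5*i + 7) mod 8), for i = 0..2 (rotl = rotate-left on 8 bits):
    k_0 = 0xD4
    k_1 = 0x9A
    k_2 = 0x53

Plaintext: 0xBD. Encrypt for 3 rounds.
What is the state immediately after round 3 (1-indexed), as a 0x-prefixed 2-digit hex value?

0x4C

s_0 = plaintext = 0xBD
s_1 = Round(s_0, k_0) = 0x8F
s_2 = Round(s_1, k_1) = 0x3B
s_3 = Round(s_2, k_2) = 0x4C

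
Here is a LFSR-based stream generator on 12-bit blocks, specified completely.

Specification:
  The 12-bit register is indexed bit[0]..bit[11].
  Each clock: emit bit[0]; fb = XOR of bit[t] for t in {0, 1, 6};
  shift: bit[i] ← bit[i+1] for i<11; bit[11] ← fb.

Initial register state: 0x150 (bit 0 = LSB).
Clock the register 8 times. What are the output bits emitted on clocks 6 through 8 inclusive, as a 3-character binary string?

reg_0 = 0x150
clock 1: out=0, reg = 0x8A8
clock 2: out=0, reg = 0x454
clock 3: out=0, reg = 0xA2A
clock 4: out=0, reg = 0xD15
clock 5: out=1, reg = 0xE8A
clock 6: out=0, reg = 0xF45
clock 7: out=1, reg = 0x7A2
clock 8: out=0, reg = 0xBD1

010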